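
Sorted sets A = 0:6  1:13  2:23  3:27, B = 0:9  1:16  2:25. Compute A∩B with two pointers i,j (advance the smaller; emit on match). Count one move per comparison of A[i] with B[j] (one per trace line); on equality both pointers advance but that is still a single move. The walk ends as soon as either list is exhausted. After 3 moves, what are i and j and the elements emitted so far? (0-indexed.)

i=2, j=1, emitted=[]

[i=0,j=0] 6<9 → i++
[i=1,j=0] 13>9 → j++
[i=1,j=1] 13<16 → i++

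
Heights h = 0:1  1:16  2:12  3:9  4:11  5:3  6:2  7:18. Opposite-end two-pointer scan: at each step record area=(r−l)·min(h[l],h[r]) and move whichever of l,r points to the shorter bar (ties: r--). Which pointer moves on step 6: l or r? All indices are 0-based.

l=0 r=7: min(1,18)*7=7 best=7 *, l++
l=1 r=7: min(16,18)*6=96 best=96 *, l++
l=2 r=7: min(12,18)*5=60 best=96, l++
l=3 r=7: min(9,18)*4=36 best=96, l++
l=4 r=7: min(11,18)*3=33 best=96, l++
l=5 r=7: min(3,18)*2=6 best=96, l++

l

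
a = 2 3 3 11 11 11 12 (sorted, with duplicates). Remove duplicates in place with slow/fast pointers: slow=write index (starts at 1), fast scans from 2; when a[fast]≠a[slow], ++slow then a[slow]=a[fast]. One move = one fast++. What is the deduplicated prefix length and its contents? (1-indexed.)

slow=1 fast=2: a[fast]=3≠a[slow]=2 write a[2]=3, slow++,fast++
slow=2 fast=3: a[fast]=3=a[slow] dup, fast++
slow=2 fast=4: a[fast]=11≠a[slow]=3 write a[3]=11, slow++,fast++
slow=3 fast=5: a[fast]=11=a[slow] dup, fast++
slow=3 fast=6: a[fast]=11=a[slow] dup, fast++
slow=3 fast=7: a[fast]=12≠a[slow]=11 write a[4]=12, slow++,fast++

length 4; prefix = [2, 3, 11, 12]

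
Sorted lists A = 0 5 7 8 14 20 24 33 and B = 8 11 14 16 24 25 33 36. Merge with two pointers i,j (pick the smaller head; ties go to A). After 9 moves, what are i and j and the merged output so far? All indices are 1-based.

i=6, j=5, merged so far=[0, 5, 7, 8, 8, 11, 14, 14, 16]

i=1 j=1: A[i]=0<=B[j]=8 take 0, i++
i=2 j=1: A[i]=5<=B[j]=8 take 5, i++
i=3 j=1: A[i]=7<=B[j]=8 take 7, i++
i=4 j=1: A[i]=8<=B[j]=8 take 8, i++
i=5 j=1: A[i]=14>B[j]=8 take 8, j++
i=5 j=2: A[i]=14>B[j]=11 take 11, j++
i=5 j=3: A[i]=14<=B[j]=14 take 14, i++
i=6 j=3: A[i]=20>B[j]=14 take 14, j++
i=6 j=4: A[i]=20>B[j]=16 take 16, j++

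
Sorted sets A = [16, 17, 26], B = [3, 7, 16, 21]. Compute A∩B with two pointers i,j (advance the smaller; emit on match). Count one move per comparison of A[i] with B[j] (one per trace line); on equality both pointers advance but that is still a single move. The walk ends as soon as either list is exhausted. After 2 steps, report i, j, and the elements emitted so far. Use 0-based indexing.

i=0 j=0: 16>3, j++
i=0 j=1: 16>7, j++

i=0, j=2, emitted=[]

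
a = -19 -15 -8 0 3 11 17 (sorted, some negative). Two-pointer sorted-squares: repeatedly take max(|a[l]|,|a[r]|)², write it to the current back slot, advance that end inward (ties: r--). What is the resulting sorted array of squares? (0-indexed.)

l=0 r=6: |-19|>|17| out[6]=361, l++
l=1 r=6: |-15|<=|17| out[5]=289, r--
l=1 r=5: |-15|>|11| out[4]=225, l++
l=2 r=5: |-8|<=|11| out[3]=121, r--
l=2 r=4: |-8|>|3| out[2]=64, l++
l=3 r=4: |0|<=|3| out[1]=9, r--
l=3 r=3: |0|<=|0| out[0]=0, r--

[0, 9, 64, 121, 225, 289, 361]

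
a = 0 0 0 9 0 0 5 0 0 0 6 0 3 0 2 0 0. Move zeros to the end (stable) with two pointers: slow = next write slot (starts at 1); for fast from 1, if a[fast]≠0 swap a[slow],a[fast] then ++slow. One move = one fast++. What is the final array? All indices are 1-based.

[9, 5, 6, 3, 2, 0, 0, 0, 0, 0, 0, 0, 0, 0, 0, 0, 0]

slow=1 fast=1: a[fast]=0, fast++
slow=1 fast=2: a[fast]=0, fast++
slow=1 fast=3: a[fast]=0, fast++
slow=1 fast=4: a[fast]=9≠0 swap→a[1]=9, slow++,fast++
slow=2 fast=5: a[fast]=0, fast++
slow=2 fast=6: a[fast]=0, fast++
slow=2 fast=7: a[fast]=5≠0 swap→a[2]=5, slow++,fast++
slow=3 fast=8: a[fast]=0, fast++
slow=3 fast=9: a[fast]=0, fast++
slow=3 fast=10: a[fast]=0, fast++
slow=3 fast=11: a[fast]=6≠0 swap→a[3]=6, slow++,fast++
slow=4 fast=12: a[fast]=0, fast++
slow=4 fast=13: a[fast]=3≠0 swap→a[4]=3, slow++,fast++
slow=5 fast=14: a[fast]=0, fast++
slow=5 fast=15: a[fast]=2≠0 swap→a[5]=2, slow++,fast++
slow=6 fast=16: a[fast]=0, fast++
slow=6 fast=17: a[fast]=0, fast++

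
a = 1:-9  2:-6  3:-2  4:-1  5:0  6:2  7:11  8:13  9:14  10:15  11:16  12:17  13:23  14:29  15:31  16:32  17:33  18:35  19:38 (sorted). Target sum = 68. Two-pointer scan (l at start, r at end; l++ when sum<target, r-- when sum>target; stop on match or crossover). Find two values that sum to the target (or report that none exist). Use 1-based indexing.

[1,19] -9+38=29 <68 → l++
[2,19] -6+38=32 <68 → l++
[3,19] -2+38=36 <68 → l++
[4,19] -1+38=37 <68 → l++
[5,19] 0+38=38 <68 → l++
[6,19] 2+38=40 <68 → l++
[7,19] 11+38=49 <68 → l++
[8,19] 13+38=51 <68 → l++
[9,19] 14+38=52 <68 → l++
[10,19] 15+38=53 <68 → l++
[11,19] 16+38=54 <68 → l++
[12,19] 17+38=55 <68 → l++
[13,19] 23+38=61 <68 → l++
[14,19] 29+38=67 <68 → l++
[15,19] 31+38=69 >68 → r--
[15,18] 31+35=66 <68 → l++
[16,18] 32+35=67 <68 → l++
[17,18] 33+35=68 → found

(33, 35)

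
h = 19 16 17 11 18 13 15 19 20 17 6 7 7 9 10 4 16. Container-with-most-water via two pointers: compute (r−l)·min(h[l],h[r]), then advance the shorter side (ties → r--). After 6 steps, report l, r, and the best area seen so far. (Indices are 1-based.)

l=1, r=11, best area=256

[1,17] min(19,16)*16=256 best=256 * → r--
[1,16] min(19,4)*15=60 best=256 → r--
[1,15] min(19,10)*14=140 best=256 → r--
[1,14] min(19,9)*13=117 best=256 → r--
[1,13] min(19,7)*12=84 best=256 → r--
[1,12] min(19,7)*11=77 best=256 → r--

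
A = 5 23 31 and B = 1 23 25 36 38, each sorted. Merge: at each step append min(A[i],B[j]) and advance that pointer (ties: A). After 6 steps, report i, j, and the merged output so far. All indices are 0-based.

[i=0,j=0] A[i]=5>B[j]=1 take 1 → j++
[i=0,j=1] A[i]=5<=B[j]=23 take 5 → i++
[i=1,j=1] A[i]=23<=B[j]=23 take 23 → i++
[i=2,j=1] A[i]=31>B[j]=23 take 23 → j++
[i=2,j=2] A[i]=31>B[j]=25 take 25 → j++
[i=2,j=3] A[i]=31<=B[j]=36 take 31 → i++

i=3, j=3, merged so far=[1, 5, 23, 23, 25, 31]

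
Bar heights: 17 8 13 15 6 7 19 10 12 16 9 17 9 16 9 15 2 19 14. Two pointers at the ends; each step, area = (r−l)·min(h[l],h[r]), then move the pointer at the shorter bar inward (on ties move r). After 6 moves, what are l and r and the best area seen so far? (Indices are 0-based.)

l=5, r=17, best area=289

[0,18] min(17,14)*18=252 best=252 * → r--
[0,17] min(17,19)*17=289 best=289 * → l++
[1,17] min(8,19)*16=128 best=289 → l++
[2,17] min(13,19)*15=195 best=289 → l++
[3,17] min(15,19)*14=210 best=289 → l++
[4,17] min(6,19)*13=78 best=289 → l++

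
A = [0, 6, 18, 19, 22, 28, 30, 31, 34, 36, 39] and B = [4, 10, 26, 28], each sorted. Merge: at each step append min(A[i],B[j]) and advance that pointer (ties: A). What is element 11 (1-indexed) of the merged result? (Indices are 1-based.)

merged[11] = 30

[i=1,j=1] A[i]=0<=B[j]=4 take 0 → i++
[i=2,j=1] A[i]=6>B[j]=4 take 4 → j++
[i=2,j=2] A[i]=6<=B[j]=10 take 6 → i++
[i=3,j=2] A[i]=18>B[j]=10 take 10 → j++
[i=3,j=3] A[i]=18<=B[j]=26 take 18 → i++
[i=4,j=3] A[i]=19<=B[j]=26 take 19 → i++
[i=5,j=3] A[i]=22<=B[j]=26 take 22 → i++
[i=6,j=3] A[i]=28>B[j]=26 take 26 → j++
[i=6,j=4] A[i]=28<=B[j]=28 take 28 → i++
[i=7,j=4] A[i]=30>B[j]=28 take 28 → j++
[i=7,j=5] B done, take A[i]=30 → i++
[i=8,j=5] B done, take A[i]=31 → i++
[i=9,j=5] B done, take A[i]=34 → i++
[i=10,j=5] B done, take A[i]=36 → i++
[i=11,j=5] B done, take A[i]=39 → i++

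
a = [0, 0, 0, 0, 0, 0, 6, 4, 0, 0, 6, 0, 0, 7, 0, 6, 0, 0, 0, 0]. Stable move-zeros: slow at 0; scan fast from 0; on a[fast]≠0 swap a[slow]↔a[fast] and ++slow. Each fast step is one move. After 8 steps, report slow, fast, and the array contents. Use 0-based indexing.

slow=2, fast=8, a=[6, 4, 0, 0, 0, 0, 0, 0, 0, 0, 6, 0, 0, 7, 0, 6, 0, 0, 0, 0]

(s=0,f=0) a[fast]=0 → fast++
(s=0,f=1) a[fast]=0 → fast++
(s=0,f=2) a[fast]=0 → fast++
(s=0,f=3) a[fast]=0 → fast++
(s=0,f=4) a[fast]=0 → fast++
(s=0,f=5) a[fast]=0 → fast++
(s=0,f=6) a[fast]=6≠0 swap→a[0]=6 → slow++,fast++
(s=1,f=7) a[fast]=4≠0 swap→a[1]=4 → slow++,fast++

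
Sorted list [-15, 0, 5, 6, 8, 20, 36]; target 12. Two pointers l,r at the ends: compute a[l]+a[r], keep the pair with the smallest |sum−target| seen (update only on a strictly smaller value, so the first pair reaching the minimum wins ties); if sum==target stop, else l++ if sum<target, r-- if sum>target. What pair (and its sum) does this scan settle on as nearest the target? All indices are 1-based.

l=1 r=7: -15+36=21 d=9 *, r--
l=1 r=6: -15+20=5 d=7 *, l++
l=2 r=6: 0+20=20 d=8, r--
l=2 r=5: 0+8=8 d=4 *, l++
l=3 r=5: 5+8=13 d=1 *, r--
l=3 r=4: 5+6=11 d=1, l++

pair (5, 8) with sum 13 (|Δ|=1)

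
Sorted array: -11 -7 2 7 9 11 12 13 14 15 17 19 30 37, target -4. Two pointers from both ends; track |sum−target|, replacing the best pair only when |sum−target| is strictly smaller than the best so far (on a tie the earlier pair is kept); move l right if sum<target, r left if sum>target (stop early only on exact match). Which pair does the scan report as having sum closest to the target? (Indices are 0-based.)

l=0 r=13: -11+37=26 d=30 *, r--
l=0 r=12: -11+30=19 d=23 *, r--
l=0 r=11: -11+19=8 d=12 *, r--
l=0 r=10: -11+17=6 d=10 *, r--
l=0 r=9: -11+15=4 d=8 *, r--
l=0 r=8: -11+14=3 d=7 *, r--
l=0 r=7: -11+13=2 d=6 *, r--
l=0 r=6: -11+12=1 d=5 *, r--
l=0 r=5: -11+11=0 d=4 *, r--
l=0 r=4: -11+9=-2 d=2 *, r--
l=0 r=3: -11+7=-4 d=0 *, stop

pair (-11, 7) with sum -4 (|Δ|=0)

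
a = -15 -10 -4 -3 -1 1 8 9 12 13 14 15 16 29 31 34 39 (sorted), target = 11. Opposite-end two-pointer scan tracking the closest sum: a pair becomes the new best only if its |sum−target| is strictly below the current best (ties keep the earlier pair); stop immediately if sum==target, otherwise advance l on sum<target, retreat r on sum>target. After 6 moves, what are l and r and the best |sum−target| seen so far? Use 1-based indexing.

l=3, r=13, best |Δ|=3

l=1 r=17: -15+39=24 d=13 *, r--
l=1 r=16: -15+34=19 d=8 *, r--
l=1 r=15: -15+31=16 d=5 *, r--
l=1 r=14: -15+29=14 d=3 *, r--
l=1 r=13: -15+16=1 d=10, l++
l=2 r=13: -10+16=6 d=5, l++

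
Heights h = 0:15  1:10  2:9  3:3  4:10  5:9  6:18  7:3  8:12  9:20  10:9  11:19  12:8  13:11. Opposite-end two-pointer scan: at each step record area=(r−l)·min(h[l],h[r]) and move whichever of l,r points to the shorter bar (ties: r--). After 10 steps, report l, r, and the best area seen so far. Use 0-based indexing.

l=0 r=13: min(15,11)*13=143 best=143 *, r--
l=0 r=12: min(15,8)*12=96 best=143, r--
l=0 r=11: min(15,19)*11=165 best=165 *, l++
l=1 r=11: min(10,19)*10=100 best=165, l++
l=2 r=11: min(9,19)*9=81 best=165, l++
l=3 r=11: min(3,19)*8=24 best=165, l++
l=4 r=11: min(10,19)*7=70 best=165, l++
l=5 r=11: min(9,19)*6=54 best=165, l++
l=6 r=11: min(18,19)*5=90 best=165, l++
l=7 r=11: min(3,19)*4=12 best=165, l++

l=8, r=11, best area=165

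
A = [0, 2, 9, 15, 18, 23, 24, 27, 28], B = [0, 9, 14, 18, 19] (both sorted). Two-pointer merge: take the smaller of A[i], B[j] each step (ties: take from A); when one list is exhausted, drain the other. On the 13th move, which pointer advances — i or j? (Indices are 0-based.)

[i=0,j=0] A[i]=0<=B[j]=0 take 0 → i++
[i=1,j=0] A[i]=2>B[j]=0 take 0 → j++
[i=1,j=1] A[i]=2<=B[j]=9 take 2 → i++
[i=2,j=1] A[i]=9<=B[j]=9 take 9 → i++
[i=3,j=1] A[i]=15>B[j]=9 take 9 → j++
[i=3,j=2] A[i]=15>B[j]=14 take 14 → j++
[i=3,j=3] A[i]=15<=B[j]=18 take 15 → i++
[i=4,j=3] A[i]=18<=B[j]=18 take 18 → i++
[i=5,j=3] A[i]=23>B[j]=18 take 18 → j++
[i=5,j=4] A[i]=23>B[j]=19 take 19 → j++
[i=5,j=5] B done, take A[i]=23 → i++
[i=6,j=5] B done, take A[i]=24 → i++
[i=7,j=5] B done, take A[i]=27 → i++

i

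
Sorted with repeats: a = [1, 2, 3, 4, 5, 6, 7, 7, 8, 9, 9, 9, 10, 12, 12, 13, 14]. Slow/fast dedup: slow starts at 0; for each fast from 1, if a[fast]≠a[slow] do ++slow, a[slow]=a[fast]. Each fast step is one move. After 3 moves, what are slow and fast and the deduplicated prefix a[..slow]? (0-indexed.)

slow=3, fast=4, prefix=[1, 2, 3, 4]

(s=0,f=1) a[fast]=2≠a[slow]=1 write a[1]=2 → slow++,fast++
(s=1,f=2) a[fast]=3≠a[slow]=2 write a[2]=3 → slow++,fast++
(s=2,f=3) a[fast]=4≠a[slow]=3 write a[3]=4 → slow++,fast++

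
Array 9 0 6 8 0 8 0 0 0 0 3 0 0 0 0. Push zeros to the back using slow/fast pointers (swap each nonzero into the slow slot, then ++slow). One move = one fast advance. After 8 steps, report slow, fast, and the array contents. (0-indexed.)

slow=4, fast=8, a=[9, 6, 8, 8, 0, 0, 0, 0, 0, 0, 3, 0, 0, 0, 0]

slow=0 fast=0: a[fast]=9≠0 swap→a[0]=9, slow++,fast++
slow=1 fast=1: a[fast]=0, fast++
slow=1 fast=2: a[fast]=6≠0 swap→a[1]=6, slow++,fast++
slow=2 fast=3: a[fast]=8≠0 swap→a[2]=8, slow++,fast++
slow=3 fast=4: a[fast]=0, fast++
slow=3 fast=5: a[fast]=8≠0 swap→a[3]=8, slow++,fast++
slow=4 fast=6: a[fast]=0, fast++
slow=4 fast=7: a[fast]=0, fast++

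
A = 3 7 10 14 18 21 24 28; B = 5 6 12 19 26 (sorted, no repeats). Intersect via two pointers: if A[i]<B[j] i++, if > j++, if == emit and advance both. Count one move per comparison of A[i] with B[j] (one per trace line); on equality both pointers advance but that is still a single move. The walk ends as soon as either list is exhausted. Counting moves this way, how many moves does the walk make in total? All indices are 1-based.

12 moves

[i=1,j=1] 3<5 → i++
[i=2,j=1] 7>5 → j++
[i=2,j=2] 7>6 → j++
[i=2,j=3] 7<12 → i++
[i=3,j=3] 10<12 → i++
[i=4,j=3] 14>12 → j++
[i=4,j=4] 14<19 → i++
[i=5,j=4] 18<19 → i++
[i=6,j=4] 21>19 → j++
[i=6,j=5] 21<26 → i++
[i=7,j=5] 24<26 → i++
[i=8,j=5] 28>26 → j++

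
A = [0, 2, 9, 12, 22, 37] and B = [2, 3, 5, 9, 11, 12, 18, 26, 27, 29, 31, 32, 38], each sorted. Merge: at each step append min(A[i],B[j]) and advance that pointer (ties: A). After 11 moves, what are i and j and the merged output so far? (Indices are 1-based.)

i=5, j=8, merged so far=[0, 2, 2, 3, 5, 9, 9, 11, 12, 12, 18]

[i=1,j=1] A[i]=0<=B[j]=2 take 0 → i++
[i=2,j=1] A[i]=2<=B[j]=2 take 2 → i++
[i=3,j=1] A[i]=9>B[j]=2 take 2 → j++
[i=3,j=2] A[i]=9>B[j]=3 take 3 → j++
[i=3,j=3] A[i]=9>B[j]=5 take 5 → j++
[i=3,j=4] A[i]=9<=B[j]=9 take 9 → i++
[i=4,j=4] A[i]=12>B[j]=9 take 9 → j++
[i=4,j=5] A[i]=12>B[j]=11 take 11 → j++
[i=4,j=6] A[i]=12<=B[j]=12 take 12 → i++
[i=5,j=6] A[i]=22>B[j]=12 take 12 → j++
[i=5,j=7] A[i]=22>B[j]=18 take 18 → j++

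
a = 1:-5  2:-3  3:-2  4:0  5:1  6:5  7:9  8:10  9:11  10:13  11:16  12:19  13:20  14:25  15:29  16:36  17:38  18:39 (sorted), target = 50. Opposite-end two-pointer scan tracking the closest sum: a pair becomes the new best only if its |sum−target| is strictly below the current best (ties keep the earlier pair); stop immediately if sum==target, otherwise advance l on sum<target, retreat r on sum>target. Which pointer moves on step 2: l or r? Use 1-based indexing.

l

l=1 r=18: -5+39=34 d=16 *, l++
l=2 r=18: -3+39=36 d=14 *, l++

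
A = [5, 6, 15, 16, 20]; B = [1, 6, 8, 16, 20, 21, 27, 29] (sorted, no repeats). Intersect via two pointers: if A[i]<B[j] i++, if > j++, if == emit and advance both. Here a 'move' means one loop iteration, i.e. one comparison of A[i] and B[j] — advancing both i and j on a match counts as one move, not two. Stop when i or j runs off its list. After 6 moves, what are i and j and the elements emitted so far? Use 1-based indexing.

i=1 j=1: 5>1, j++
i=1 j=2: 5<6, i++
i=2 j=2: 6==6 emit, i++,j++
i=3 j=3: 15>8, j++
i=3 j=4: 15<16, i++
i=4 j=4: 16==16 emit, i++,j++

i=5, j=5, emitted=[6, 16]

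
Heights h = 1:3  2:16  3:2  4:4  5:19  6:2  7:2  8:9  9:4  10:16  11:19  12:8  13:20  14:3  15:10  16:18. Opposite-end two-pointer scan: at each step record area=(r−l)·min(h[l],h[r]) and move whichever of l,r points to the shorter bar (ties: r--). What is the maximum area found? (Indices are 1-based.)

max area = 224

[1,16] min(3,18)*15=45 best=45 * → l++
[2,16] min(16,18)*14=224 best=224 * → l++
[3,16] min(2,18)*13=26 best=224 → l++
[4,16] min(4,18)*12=48 best=224 → l++
[5,16] min(19,18)*11=198 best=224 → r--
[5,15] min(19,10)*10=100 best=224 → r--
[5,14] min(19,3)*9=27 best=224 → r--
[5,13] min(19,20)*8=152 best=224 → l++
[6,13] min(2,20)*7=14 best=224 → l++
[7,13] min(2,20)*6=12 best=224 → l++
[8,13] min(9,20)*5=45 best=224 → l++
[9,13] min(4,20)*4=16 best=224 → l++
[10,13] min(16,20)*3=48 best=224 → l++
[11,13] min(19,20)*2=38 best=224 → l++
[12,13] min(8,20)*1=8 best=224 → l++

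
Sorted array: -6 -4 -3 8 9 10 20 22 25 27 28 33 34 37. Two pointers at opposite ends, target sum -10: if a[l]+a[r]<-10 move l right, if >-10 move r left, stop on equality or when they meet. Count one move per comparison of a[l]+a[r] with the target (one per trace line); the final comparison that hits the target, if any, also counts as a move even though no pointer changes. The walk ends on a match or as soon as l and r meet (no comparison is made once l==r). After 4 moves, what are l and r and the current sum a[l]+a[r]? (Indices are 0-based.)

l=0, r=9, sum=21

l=0 r=13: -6+37=31 >-10, r--
l=0 r=12: -6+34=28 >-10, r--
l=0 r=11: -6+33=27 >-10, r--
l=0 r=10: -6+28=22 >-10, r--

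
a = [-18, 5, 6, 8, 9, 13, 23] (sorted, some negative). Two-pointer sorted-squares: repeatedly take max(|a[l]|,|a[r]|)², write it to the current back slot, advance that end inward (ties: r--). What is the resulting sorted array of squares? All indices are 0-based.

[0,6] |-18|<=|23| out[6]=529 → r--
[0,5] |-18|>|13| out[5]=324 → l++
[1,5] |5|<=|13| out[4]=169 → r--
[1,4] |5|<=|9| out[3]=81 → r--
[1,3] |5|<=|8| out[2]=64 → r--
[1,2] |5|<=|6| out[1]=36 → r--
[1,1] |5|<=|5| out[0]=25 → r--

[25, 36, 64, 81, 169, 324, 529]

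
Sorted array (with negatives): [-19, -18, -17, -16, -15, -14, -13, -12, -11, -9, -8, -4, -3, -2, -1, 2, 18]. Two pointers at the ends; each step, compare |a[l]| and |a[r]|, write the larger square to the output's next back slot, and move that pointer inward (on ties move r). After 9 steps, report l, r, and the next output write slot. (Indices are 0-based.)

[0,16] |-19|>|18| out[16]=361 → l++
[1,16] |-18|<=|18| out[15]=324 → r--
[1,15] |-18|>|2| out[14]=324 → l++
[2,15] |-17|>|2| out[13]=289 → l++
[3,15] |-16|>|2| out[12]=256 → l++
[4,15] |-15|>|2| out[11]=225 → l++
[5,15] |-14|>|2| out[10]=196 → l++
[6,15] |-13|>|2| out[9]=169 → l++
[7,15] |-12|>|2| out[8]=144 → l++

l=8, r=15, next write slot=7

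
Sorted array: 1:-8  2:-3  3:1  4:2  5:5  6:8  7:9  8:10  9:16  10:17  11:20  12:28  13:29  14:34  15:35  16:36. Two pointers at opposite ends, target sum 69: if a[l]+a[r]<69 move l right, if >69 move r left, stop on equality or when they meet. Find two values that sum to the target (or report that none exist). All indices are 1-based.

(34, 35)

[1,16] -8+36=28 <69 → l++
[2,16] -3+36=33 <69 → l++
[3,16] 1+36=37 <69 → l++
[4,16] 2+36=38 <69 → l++
[5,16] 5+36=41 <69 → l++
[6,16] 8+36=44 <69 → l++
[7,16] 9+36=45 <69 → l++
[8,16] 10+36=46 <69 → l++
[9,16] 16+36=52 <69 → l++
[10,16] 17+36=53 <69 → l++
[11,16] 20+36=56 <69 → l++
[12,16] 28+36=64 <69 → l++
[13,16] 29+36=65 <69 → l++
[14,16] 34+36=70 >69 → r--
[14,15] 34+35=69 → found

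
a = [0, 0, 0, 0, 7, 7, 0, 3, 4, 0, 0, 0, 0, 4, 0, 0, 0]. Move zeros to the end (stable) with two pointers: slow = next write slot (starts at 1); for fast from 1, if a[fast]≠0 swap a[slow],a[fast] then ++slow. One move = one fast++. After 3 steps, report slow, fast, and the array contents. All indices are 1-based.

slow=1, fast=4, a=[0, 0, 0, 0, 7, 7, 0, 3, 4, 0, 0, 0, 0, 4, 0, 0, 0]

slow=1 fast=1: a[fast]=0, fast++
slow=1 fast=2: a[fast]=0, fast++
slow=1 fast=3: a[fast]=0, fast++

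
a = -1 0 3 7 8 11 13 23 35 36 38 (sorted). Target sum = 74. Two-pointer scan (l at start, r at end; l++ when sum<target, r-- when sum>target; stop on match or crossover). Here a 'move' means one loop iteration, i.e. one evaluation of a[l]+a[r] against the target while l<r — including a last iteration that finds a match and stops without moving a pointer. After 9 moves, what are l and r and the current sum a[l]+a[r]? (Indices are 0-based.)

[0,10] -1+38=37 <74 → l++
[1,10] 0+38=38 <74 → l++
[2,10] 3+38=41 <74 → l++
[3,10] 7+38=45 <74 → l++
[4,10] 8+38=46 <74 → l++
[5,10] 11+38=49 <74 → l++
[6,10] 13+38=51 <74 → l++
[7,10] 23+38=61 <74 → l++
[8,10] 35+38=73 <74 → l++

l=9, r=10, sum=74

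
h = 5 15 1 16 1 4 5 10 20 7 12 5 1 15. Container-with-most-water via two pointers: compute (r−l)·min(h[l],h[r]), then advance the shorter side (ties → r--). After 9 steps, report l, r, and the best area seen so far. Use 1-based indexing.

[1,14] min(5,15)*13=65 best=65 * → l++
[2,14] min(15,15)*12=180 best=180 * → r--
[2,13] min(15,1)*11=11 best=180 → r--
[2,12] min(15,5)*10=50 best=180 → r--
[2,11] min(15,12)*9=108 best=180 → r--
[2,10] min(15,7)*8=56 best=180 → r--
[2,9] min(15,20)*7=105 best=180 → l++
[3,9] min(1,20)*6=6 best=180 → l++
[4,9] min(16,20)*5=80 best=180 → l++

l=5, r=9, best area=180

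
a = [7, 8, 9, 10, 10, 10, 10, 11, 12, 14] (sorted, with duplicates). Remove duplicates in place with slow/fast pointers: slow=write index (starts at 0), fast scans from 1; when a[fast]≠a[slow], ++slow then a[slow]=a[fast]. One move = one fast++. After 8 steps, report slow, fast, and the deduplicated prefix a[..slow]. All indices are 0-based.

(s=0,f=1) a[fast]=8≠a[slow]=7 write a[1]=8 → slow++,fast++
(s=1,f=2) a[fast]=9≠a[slow]=8 write a[2]=9 → slow++,fast++
(s=2,f=3) a[fast]=10≠a[slow]=9 write a[3]=10 → slow++,fast++
(s=3,f=4) a[fast]=10=a[slow] dup → fast++
(s=3,f=5) a[fast]=10=a[slow] dup → fast++
(s=3,f=6) a[fast]=10=a[slow] dup → fast++
(s=3,f=7) a[fast]=11≠a[slow]=10 write a[4]=11 → slow++,fast++
(s=4,f=8) a[fast]=12≠a[slow]=11 write a[5]=12 → slow++,fast++

slow=5, fast=9, prefix=[7, 8, 9, 10, 11, 12]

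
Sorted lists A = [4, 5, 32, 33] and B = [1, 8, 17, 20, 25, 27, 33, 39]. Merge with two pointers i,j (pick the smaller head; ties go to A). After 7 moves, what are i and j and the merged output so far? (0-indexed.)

[i=0,j=0] A[i]=4>B[j]=1 take 1 → j++
[i=0,j=1] A[i]=4<=B[j]=8 take 4 → i++
[i=1,j=1] A[i]=5<=B[j]=8 take 5 → i++
[i=2,j=1] A[i]=32>B[j]=8 take 8 → j++
[i=2,j=2] A[i]=32>B[j]=17 take 17 → j++
[i=2,j=3] A[i]=32>B[j]=20 take 20 → j++
[i=2,j=4] A[i]=32>B[j]=25 take 25 → j++

i=2, j=5, merged so far=[1, 4, 5, 8, 17, 20, 25]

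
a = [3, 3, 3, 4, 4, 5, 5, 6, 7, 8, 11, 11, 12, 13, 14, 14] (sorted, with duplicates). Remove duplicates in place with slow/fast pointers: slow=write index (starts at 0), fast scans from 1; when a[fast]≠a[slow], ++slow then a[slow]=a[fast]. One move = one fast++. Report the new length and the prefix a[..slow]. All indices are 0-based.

(s=0,f=1) a[fast]=3=a[slow] dup → fast++
(s=0,f=2) a[fast]=3=a[slow] dup → fast++
(s=0,f=3) a[fast]=4≠a[slow]=3 write a[1]=4 → slow++,fast++
(s=1,f=4) a[fast]=4=a[slow] dup → fast++
(s=1,f=5) a[fast]=5≠a[slow]=4 write a[2]=5 → slow++,fast++
(s=2,f=6) a[fast]=5=a[slow] dup → fast++
(s=2,f=7) a[fast]=6≠a[slow]=5 write a[3]=6 → slow++,fast++
(s=3,f=8) a[fast]=7≠a[slow]=6 write a[4]=7 → slow++,fast++
(s=4,f=9) a[fast]=8≠a[slow]=7 write a[5]=8 → slow++,fast++
(s=5,f=10) a[fast]=11≠a[slow]=8 write a[6]=11 → slow++,fast++
(s=6,f=11) a[fast]=11=a[slow] dup → fast++
(s=6,f=12) a[fast]=12≠a[slow]=11 write a[7]=12 → slow++,fast++
(s=7,f=13) a[fast]=13≠a[slow]=12 write a[8]=13 → slow++,fast++
(s=8,f=14) a[fast]=14≠a[slow]=13 write a[9]=14 → slow++,fast++
(s=9,f=15) a[fast]=14=a[slow] dup → fast++

length 10; prefix = [3, 4, 5, 6, 7, 8, 11, 12, 13, 14]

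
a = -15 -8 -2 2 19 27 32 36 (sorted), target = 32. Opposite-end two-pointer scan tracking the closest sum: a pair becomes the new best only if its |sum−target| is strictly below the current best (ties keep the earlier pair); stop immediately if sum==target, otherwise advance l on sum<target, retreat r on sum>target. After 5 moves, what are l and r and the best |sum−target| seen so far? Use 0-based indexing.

l=3, r=5, best |Δ|=2

l=0 r=7: -15+36=21 d=11 *, l++
l=1 r=7: -8+36=28 d=4 *, l++
l=2 r=7: -2+36=34 d=2 *, r--
l=2 r=6: -2+32=30 d=2, l++
l=3 r=6: 2+32=34 d=2, r--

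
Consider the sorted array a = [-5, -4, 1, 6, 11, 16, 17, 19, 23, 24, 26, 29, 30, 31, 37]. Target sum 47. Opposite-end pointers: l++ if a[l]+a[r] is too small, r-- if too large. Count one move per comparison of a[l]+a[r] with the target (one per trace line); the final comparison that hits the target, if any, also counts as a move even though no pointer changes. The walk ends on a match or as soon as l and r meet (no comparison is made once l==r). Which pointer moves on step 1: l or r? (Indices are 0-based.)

l

[0,14] -5+37=32 <47 → l++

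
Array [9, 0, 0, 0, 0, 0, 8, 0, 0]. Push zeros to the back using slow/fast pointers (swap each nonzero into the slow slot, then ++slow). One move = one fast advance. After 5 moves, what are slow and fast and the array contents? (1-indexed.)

slow=1 fast=1: a[fast]=9≠0 swap→a[1]=9, slow++,fast++
slow=2 fast=2: a[fast]=0, fast++
slow=2 fast=3: a[fast]=0, fast++
slow=2 fast=4: a[fast]=0, fast++
slow=2 fast=5: a[fast]=0, fast++

slow=2, fast=6, a=[9, 0, 0, 0, 0, 0, 8, 0, 0]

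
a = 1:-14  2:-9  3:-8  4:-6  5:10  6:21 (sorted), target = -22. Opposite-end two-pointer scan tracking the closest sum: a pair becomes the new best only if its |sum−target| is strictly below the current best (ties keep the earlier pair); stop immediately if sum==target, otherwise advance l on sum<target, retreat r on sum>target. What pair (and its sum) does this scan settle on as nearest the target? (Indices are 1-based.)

pair (-14, -8) with sum -22 (|Δ|=0)

[1,6] -14+21=7 d=29 * → r--
[1,5] -14+10=-4 d=18 * → r--
[1,4] -14+-6=-20 d=2 * → r--
[1,3] -14+-8=-22 d=0 * → stop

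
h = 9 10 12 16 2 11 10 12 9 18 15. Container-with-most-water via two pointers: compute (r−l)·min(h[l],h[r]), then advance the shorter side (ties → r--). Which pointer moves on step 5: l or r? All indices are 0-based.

l

l=0 r=10: min(9,15)*10=90 best=90 *, l++
l=1 r=10: min(10,15)*9=90 best=90, l++
l=2 r=10: min(12,15)*8=96 best=96 *, l++
l=3 r=10: min(16,15)*7=105 best=105 *, r--
l=3 r=9: min(16,18)*6=96 best=105, l++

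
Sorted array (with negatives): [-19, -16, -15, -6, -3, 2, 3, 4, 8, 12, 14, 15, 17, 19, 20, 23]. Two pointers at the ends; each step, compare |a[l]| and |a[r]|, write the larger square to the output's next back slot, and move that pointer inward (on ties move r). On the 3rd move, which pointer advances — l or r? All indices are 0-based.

r

l=0 r=15: |-19|<=|23| out[15]=529, r--
l=0 r=14: |-19|<=|20| out[14]=400, r--
l=0 r=13: |-19|<=|19| out[13]=361, r--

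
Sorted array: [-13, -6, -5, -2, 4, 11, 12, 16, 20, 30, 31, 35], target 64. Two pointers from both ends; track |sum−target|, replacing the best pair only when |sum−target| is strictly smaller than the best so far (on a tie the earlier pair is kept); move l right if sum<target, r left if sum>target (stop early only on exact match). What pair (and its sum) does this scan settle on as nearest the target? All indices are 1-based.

pair (30, 35) with sum 65 (|Δ|=1)

l=1 r=12: -13+35=22 d=42 *, l++
l=2 r=12: -6+35=29 d=35 *, l++
l=3 r=12: -5+35=30 d=34 *, l++
l=4 r=12: -2+35=33 d=31 *, l++
l=5 r=12: 4+35=39 d=25 *, l++
l=6 r=12: 11+35=46 d=18 *, l++
l=7 r=12: 12+35=47 d=17 *, l++
l=8 r=12: 16+35=51 d=13 *, l++
l=9 r=12: 20+35=55 d=9 *, l++
l=10 r=12: 30+35=65 d=1 *, r--
l=10 r=11: 30+31=61 d=3, l++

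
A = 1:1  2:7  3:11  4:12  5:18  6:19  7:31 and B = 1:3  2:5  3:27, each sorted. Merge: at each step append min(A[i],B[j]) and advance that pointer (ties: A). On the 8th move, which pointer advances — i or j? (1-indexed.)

[i=1,j=1] A[i]=1<=B[j]=3 take 1 → i++
[i=2,j=1] A[i]=7>B[j]=3 take 3 → j++
[i=2,j=2] A[i]=7>B[j]=5 take 5 → j++
[i=2,j=3] A[i]=7<=B[j]=27 take 7 → i++
[i=3,j=3] A[i]=11<=B[j]=27 take 11 → i++
[i=4,j=3] A[i]=12<=B[j]=27 take 12 → i++
[i=5,j=3] A[i]=18<=B[j]=27 take 18 → i++
[i=6,j=3] A[i]=19<=B[j]=27 take 19 → i++

i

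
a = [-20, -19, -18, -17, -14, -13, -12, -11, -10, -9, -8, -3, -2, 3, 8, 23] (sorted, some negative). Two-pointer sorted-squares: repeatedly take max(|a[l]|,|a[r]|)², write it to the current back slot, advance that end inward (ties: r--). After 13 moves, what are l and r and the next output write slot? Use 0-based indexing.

l=11, r=13, next write slot=2

[0,15] |-20|<=|23| out[15]=529 → r--
[0,14] |-20|>|8| out[14]=400 → l++
[1,14] |-19|>|8| out[13]=361 → l++
[2,14] |-18|>|8| out[12]=324 → l++
[3,14] |-17|>|8| out[11]=289 → l++
[4,14] |-14|>|8| out[10]=196 → l++
[5,14] |-13|>|8| out[9]=169 → l++
[6,14] |-12|>|8| out[8]=144 → l++
[7,14] |-11|>|8| out[7]=121 → l++
[8,14] |-10|>|8| out[6]=100 → l++
[9,14] |-9|>|8| out[5]=81 → l++
[10,14] |-8|<=|8| out[4]=64 → r--
[10,13] |-8|>|3| out[3]=64 → l++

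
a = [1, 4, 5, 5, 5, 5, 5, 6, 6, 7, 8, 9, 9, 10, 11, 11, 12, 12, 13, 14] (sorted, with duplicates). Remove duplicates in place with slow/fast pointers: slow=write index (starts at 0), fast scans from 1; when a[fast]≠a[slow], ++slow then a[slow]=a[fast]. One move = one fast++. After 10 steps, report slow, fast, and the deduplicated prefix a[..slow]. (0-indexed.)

slow=5, fast=11, prefix=[1, 4, 5, 6, 7, 8]

slow=0 fast=1: a[fast]=4≠a[slow]=1 write a[1]=4, slow++,fast++
slow=1 fast=2: a[fast]=5≠a[slow]=4 write a[2]=5, slow++,fast++
slow=2 fast=3: a[fast]=5=a[slow] dup, fast++
slow=2 fast=4: a[fast]=5=a[slow] dup, fast++
slow=2 fast=5: a[fast]=5=a[slow] dup, fast++
slow=2 fast=6: a[fast]=5=a[slow] dup, fast++
slow=2 fast=7: a[fast]=6≠a[slow]=5 write a[3]=6, slow++,fast++
slow=3 fast=8: a[fast]=6=a[slow] dup, fast++
slow=3 fast=9: a[fast]=7≠a[slow]=6 write a[4]=7, slow++,fast++
slow=4 fast=10: a[fast]=8≠a[slow]=7 write a[5]=8, slow++,fast++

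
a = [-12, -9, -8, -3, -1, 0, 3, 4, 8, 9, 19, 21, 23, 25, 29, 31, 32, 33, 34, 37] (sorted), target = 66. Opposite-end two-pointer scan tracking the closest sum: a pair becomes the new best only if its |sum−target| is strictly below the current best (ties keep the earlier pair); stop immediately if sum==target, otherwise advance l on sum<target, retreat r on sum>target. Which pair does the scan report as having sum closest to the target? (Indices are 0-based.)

pair (29, 37) with sum 66 (|Δ|=0)

[0,19] -12+37=25 d=41 * → l++
[1,19] -9+37=28 d=38 * → l++
[2,19] -8+37=29 d=37 * → l++
[3,19] -3+37=34 d=32 * → l++
[4,19] -1+37=36 d=30 * → l++
[5,19] 0+37=37 d=29 * → l++
[6,19] 3+37=40 d=26 * → l++
[7,19] 4+37=41 d=25 * → l++
[8,19] 8+37=45 d=21 * → l++
[9,19] 9+37=46 d=20 * → l++
[10,19] 19+37=56 d=10 * → l++
[11,19] 21+37=58 d=8 * → l++
[12,19] 23+37=60 d=6 * → l++
[13,19] 25+37=62 d=4 * → l++
[14,19] 29+37=66 d=0 * → stop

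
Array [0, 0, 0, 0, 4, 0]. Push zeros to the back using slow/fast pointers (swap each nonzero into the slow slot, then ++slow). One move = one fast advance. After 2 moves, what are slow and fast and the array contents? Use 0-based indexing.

(s=0,f=0) a[fast]=0 → fast++
(s=0,f=1) a[fast]=0 → fast++

slow=0, fast=2, a=[0, 0, 0, 0, 4, 0]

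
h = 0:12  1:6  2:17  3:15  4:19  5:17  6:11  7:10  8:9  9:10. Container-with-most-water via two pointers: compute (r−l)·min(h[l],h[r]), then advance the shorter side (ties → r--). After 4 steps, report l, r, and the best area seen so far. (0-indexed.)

l=0, r=5, best area=90

[0,9] min(12,10)*9=90 best=90 * → r--
[0,8] min(12,9)*8=72 best=90 → r--
[0,7] min(12,10)*7=70 best=90 → r--
[0,6] min(12,11)*6=66 best=90 → r--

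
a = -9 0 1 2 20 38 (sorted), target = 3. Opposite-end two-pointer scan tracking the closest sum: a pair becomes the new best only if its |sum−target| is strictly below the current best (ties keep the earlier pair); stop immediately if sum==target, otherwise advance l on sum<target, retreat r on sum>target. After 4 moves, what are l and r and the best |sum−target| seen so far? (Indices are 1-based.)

l=3, r=4, best |Δ|=1

[1,6] -9+38=29 d=26 * → r--
[1,5] -9+20=11 d=8 * → r--
[1,4] -9+2=-7 d=10 → l++
[2,4] 0+2=2 d=1 * → l++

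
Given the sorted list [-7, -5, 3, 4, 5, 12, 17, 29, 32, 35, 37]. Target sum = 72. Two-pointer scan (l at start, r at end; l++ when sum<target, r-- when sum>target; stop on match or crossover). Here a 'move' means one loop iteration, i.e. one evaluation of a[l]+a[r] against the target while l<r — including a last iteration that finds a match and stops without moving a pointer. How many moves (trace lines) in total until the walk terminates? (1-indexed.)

l=1 r=11: -7+37=30 <72, l++
l=2 r=11: -5+37=32 <72, l++
l=3 r=11: 3+37=40 <72, l++
l=4 r=11: 4+37=41 <72, l++
l=5 r=11: 5+37=42 <72, l++
l=6 r=11: 12+37=49 <72, l++
l=7 r=11: 17+37=54 <72, l++
l=8 r=11: 29+37=66 <72, l++
l=9 r=11: 32+37=69 <72, l++
l=10 r=11: 35+37=72, found

10 moves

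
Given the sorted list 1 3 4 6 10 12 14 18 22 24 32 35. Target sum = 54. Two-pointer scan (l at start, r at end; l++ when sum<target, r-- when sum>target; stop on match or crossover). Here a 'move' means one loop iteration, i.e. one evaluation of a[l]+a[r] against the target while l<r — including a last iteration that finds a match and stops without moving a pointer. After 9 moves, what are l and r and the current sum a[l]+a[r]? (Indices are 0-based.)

l=8, r=10, sum=54

[0,11] 1+35=36 <54 → l++
[1,11] 3+35=38 <54 → l++
[2,11] 4+35=39 <54 → l++
[3,11] 6+35=41 <54 → l++
[4,11] 10+35=45 <54 → l++
[5,11] 12+35=47 <54 → l++
[6,11] 14+35=49 <54 → l++
[7,11] 18+35=53 <54 → l++
[8,11] 22+35=57 >54 → r--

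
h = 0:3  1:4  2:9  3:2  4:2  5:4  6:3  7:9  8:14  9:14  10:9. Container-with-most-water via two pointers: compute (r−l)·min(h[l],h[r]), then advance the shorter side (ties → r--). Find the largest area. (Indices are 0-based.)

[0,10] min(3,9)*10=30 best=30 * → l++
[1,10] min(4,9)*9=36 best=36 * → l++
[2,10] min(9,9)*8=72 best=72 * → r--
[2,9] min(9,14)*7=63 best=72 → l++
[3,9] min(2,14)*6=12 best=72 → l++
[4,9] min(2,14)*5=10 best=72 → l++
[5,9] min(4,14)*4=16 best=72 → l++
[6,9] min(3,14)*3=9 best=72 → l++
[7,9] min(9,14)*2=18 best=72 → l++
[8,9] min(14,14)*1=14 best=72 → r--

max area = 72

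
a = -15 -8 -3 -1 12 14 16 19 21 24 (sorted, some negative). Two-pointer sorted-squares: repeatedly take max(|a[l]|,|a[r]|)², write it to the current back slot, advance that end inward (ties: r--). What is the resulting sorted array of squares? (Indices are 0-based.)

[0,9] |-15|<=|24| out[9]=576 → r--
[0,8] |-15|<=|21| out[8]=441 → r--
[0,7] |-15|<=|19| out[7]=361 → r--
[0,6] |-15|<=|16| out[6]=256 → r--
[0,5] |-15|>|14| out[5]=225 → l++
[1,5] |-8|<=|14| out[4]=196 → r--
[1,4] |-8|<=|12| out[3]=144 → r--
[1,3] |-8|>|-1| out[2]=64 → l++
[2,3] |-3|>|-1| out[1]=9 → l++
[3,3] |-1|<=|-1| out[0]=1 → r--

[1, 9, 64, 144, 196, 225, 256, 361, 441, 576]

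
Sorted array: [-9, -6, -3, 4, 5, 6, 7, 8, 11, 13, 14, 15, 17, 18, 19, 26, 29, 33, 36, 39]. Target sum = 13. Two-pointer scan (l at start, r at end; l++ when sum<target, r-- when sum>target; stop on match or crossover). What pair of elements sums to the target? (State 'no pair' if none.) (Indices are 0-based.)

[0,19] -9+39=30 >13 → r--
[0,18] -9+36=27 >13 → r--
[0,17] -9+33=24 >13 → r--
[0,16] -9+29=20 >13 → r--
[0,15] -9+26=17 >13 → r--
[0,14] -9+19=10 <13 → l++
[1,14] -6+19=13 → found

(-6, 19)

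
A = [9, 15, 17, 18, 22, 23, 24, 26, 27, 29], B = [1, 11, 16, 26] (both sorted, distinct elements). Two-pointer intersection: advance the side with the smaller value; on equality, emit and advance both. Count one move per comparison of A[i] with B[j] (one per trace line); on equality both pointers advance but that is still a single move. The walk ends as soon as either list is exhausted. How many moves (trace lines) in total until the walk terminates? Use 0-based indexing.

i=0 j=0: 9>1, j++
i=0 j=1: 9<11, i++
i=1 j=1: 15>11, j++
i=1 j=2: 15<16, i++
i=2 j=2: 17>16, j++
i=2 j=3: 17<26, i++
i=3 j=3: 18<26, i++
i=4 j=3: 22<26, i++
i=5 j=3: 23<26, i++
i=6 j=3: 24<26, i++
i=7 j=3: 26==26 emit, i++,j++

11 moves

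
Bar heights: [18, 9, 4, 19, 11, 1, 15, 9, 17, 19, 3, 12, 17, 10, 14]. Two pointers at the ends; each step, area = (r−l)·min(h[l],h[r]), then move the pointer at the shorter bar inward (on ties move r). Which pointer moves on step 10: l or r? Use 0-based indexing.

r

[0,14] min(18,14)*14=196 best=196 * → r--
[0,13] min(18,10)*13=130 best=196 → r--
[0,12] min(18,17)*12=204 best=204 * → r--
[0,11] min(18,12)*11=132 best=204 → r--
[0,10] min(18,3)*10=30 best=204 → r--
[0,9] min(18,19)*9=162 best=204 → l++
[1,9] min(9,19)*8=72 best=204 → l++
[2,9] min(4,19)*7=28 best=204 → l++
[3,9] min(19,19)*6=114 best=204 → r--
[3,8] min(19,17)*5=85 best=204 → r--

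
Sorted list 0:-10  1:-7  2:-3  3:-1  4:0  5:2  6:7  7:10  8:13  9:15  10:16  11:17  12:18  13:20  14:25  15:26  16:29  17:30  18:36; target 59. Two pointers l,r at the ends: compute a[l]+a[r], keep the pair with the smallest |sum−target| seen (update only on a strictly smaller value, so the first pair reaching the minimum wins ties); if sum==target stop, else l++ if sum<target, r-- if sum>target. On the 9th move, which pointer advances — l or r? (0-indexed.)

l

[0,18] -10+36=26 d=33 * → l++
[1,18] -7+36=29 d=30 * → l++
[2,18] -3+36=33 d=26 * → l++
[3,18] -1+36=35 d=24 * → l++
[4,18] 0+36=36 d=23 * → l++
[5,18] 2+36=38 d=21 * → l++
[6,18] 7+36=43 d=16 * → l++
[7,18] 10+36=46 d=13 * → l++
[8,18] 13+36=49 d=10 * → l++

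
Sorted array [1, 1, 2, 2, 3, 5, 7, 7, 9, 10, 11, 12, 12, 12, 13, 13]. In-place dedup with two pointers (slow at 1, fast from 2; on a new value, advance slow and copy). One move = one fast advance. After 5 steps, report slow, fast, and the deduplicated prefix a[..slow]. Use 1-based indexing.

slow=1 fast=2: a[fast]=1=a[slow] dup, fast++
slow=1 fast=3: a[fast]=2≠a[slow]=1 write a[2]=2, slow++,fast++
slow=2 fast=4: a[fast]=2=a[slow] dup, fast++
slow=2 fast=5: a[fast]=3≠a[slow]=2 write a[3]=3, slow++,fast++
slow=3 fast=6: a[fast]=5≠a[slow]=3 write a[4]=5, slow++,fast++

slow=4, fast=7, prefix=[1, 2, 3, 5]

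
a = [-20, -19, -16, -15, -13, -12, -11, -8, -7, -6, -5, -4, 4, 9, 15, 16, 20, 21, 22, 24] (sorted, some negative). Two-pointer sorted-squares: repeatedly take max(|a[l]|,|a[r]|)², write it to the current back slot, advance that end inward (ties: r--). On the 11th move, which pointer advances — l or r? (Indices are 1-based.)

l

[1,20] |-20|<=|24| out[20]=576 → r--
[1,19] |-20|<=|22| out[19]=484 → r--
[1,18] |-20|<=|21| out[18]=441 → r--
[1,17] |-20|<=|20| out[17]=400 → r--
[1,16] |-20|>|16| out[16]=400 → l++
[2,16] |-19|>|16| out[15]=361 → l++
[3,16] |-16|<=|16| out[14]=256 → r--
[3,15] |-16|>|15| out[13]=256 → l++
[4,15] |-15|<=|15| out[12]=225 → r--
[4,14] |-15|>|9| out[11]=225 → l++
[5,14] |-13|>|9| out[10]=169 → l++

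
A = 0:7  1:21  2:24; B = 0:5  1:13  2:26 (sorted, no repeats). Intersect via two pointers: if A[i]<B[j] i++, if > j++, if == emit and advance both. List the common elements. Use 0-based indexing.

intersection = []

i=0 j=0: 7>5, j++
i=0 j=1: 7<13, i++
i=1 j=1: 21>13, j++
i=1 j=2: 21<26, i++
i=2 j=2: 24<26, i++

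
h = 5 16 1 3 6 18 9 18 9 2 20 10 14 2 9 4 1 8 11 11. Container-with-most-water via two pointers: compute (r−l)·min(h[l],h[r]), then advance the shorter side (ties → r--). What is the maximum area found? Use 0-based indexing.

l=0 r=19: min(5,11)*19=95 best=95 *, l++
l=1 r=19: min(16,11)*18=198 best=198 *, r--
l=1 r=18: min(16,11)*17=187 best=198, r--
l=1 r=17: min(16,8)*16=128 best=198, r--
l=1 r=16: min(16,1)*15=15 best=198, r--
l=1 r=15: min(16,4)*14=56 best=198, r--
l=1 r=14: min(16,9)*13=117 best=198, r--
l=1 r=13: min(16,2)*12=24 best=198, r--
l=1 r=12: min(16,14)*11=154 best=198, r--
l=1 r=11: min(16,10)*10=100 best=198, r--
l=1 r=10: min(16,20)*9=144 best=198, l++
l=2 r=10: min(1,20)*8=8 best=198, l++
l=3 r=10: min(3,20)*7=21 best=198, l++
l=4 r=10: min(6,20)*6=36 best=198, l++
l=5 r=10: min(18,20)*5=90 best=198, l++
l=6 r=10: min(9,20)*4=36 best=198, l++
l=7 r=10: min(18,20)*3=54 best=198, l++
l=8 r=10: min(9,20)*2=18 best=198, l++
l=9 r=10: min(2,20)*1=2 best=198, l++

max area = 198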